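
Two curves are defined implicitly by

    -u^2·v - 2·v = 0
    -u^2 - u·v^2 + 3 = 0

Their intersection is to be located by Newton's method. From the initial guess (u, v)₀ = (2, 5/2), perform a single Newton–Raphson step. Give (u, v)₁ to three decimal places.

(0.208, 2.987)

At (2, 5/2): F = (-15.000, -13.500).
Jacobian J = [[-2·u·v, -u^2 - 2], [-2·u - v^2, -2·u·v]].
At the point, J = [[-10.000, -6.000], [-10.250, -10.000]] (det J = 38.500).
Solving J·Δ = −F gives Δ = (-1.792, 0.487).
Then the next iterate is (u, v)₁ = (0.208, 2.987).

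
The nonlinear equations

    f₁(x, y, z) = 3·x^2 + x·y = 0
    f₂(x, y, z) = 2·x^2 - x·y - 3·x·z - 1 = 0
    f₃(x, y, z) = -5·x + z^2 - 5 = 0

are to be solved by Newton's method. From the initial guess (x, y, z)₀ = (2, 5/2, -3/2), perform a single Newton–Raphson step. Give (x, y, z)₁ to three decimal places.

(0.449, 5.243, -3.165)

At (2, 5/2, -3/2): F = (17.000, 11.000, -12.750).
Jacobian J = [[6·x + y, x, 0], [4·x - y - 3·z, -x, -3·x], [-5, 0, 2·z]].
At the point, J = [[14.500, 2.000, 0.000], [10.000, -2.000, -6.000], [-5.000, 0.000, -3.000]] (det J = 207.000).
Solving J·Δ = −F gives Δ = (-1.551, 2.743, -1.665).
Then the next iterate is (x, y, z)₁ = (0.449, 5.243, -3.165).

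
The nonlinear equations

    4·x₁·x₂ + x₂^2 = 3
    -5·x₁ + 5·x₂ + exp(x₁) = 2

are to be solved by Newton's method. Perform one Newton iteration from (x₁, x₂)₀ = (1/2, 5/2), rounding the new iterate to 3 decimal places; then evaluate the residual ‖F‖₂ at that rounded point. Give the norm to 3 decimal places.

At (1/2, 5/2): F = (8.250, 9.64872).
Jacobian J = [[4·x₂, 4·x₁ + 2·x₂], [exp(x₁) - 5, 5]].
At the point, J = [[10.000, 7.000], [-3.35128, 5.000]] (det J = 73.45895).
Solving J·Δ = −F gives Δ = (0.358, -1.690).
Then the next iterate is (x₁, x₂)₁ = (0.858, 0.810).
Re-evaluating at (0.858, 0.810): F = (0.43602, 0.11844), so ‖F‖₂ = 0.452.

0.452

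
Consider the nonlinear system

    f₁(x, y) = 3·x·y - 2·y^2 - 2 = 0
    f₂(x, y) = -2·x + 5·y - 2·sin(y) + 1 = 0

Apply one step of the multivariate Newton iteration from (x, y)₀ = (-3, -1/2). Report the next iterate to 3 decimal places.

(-0.631, -0.722)

At (-3, -1/2): F = (2.000, 5.45885).
Jacobian J = [[3·y, 3·x - 4·y], [-2, -2·cos(y) + 5]].
At the point, J = [[-1.500, -7.000], [-2.000, 3.24483]] (det J = -18.86725).
Solving J·Δ = −F gives Δ = (2.369, -0.222).
Then the next iterate is (x, y)₁ = (-0.631, -0.722).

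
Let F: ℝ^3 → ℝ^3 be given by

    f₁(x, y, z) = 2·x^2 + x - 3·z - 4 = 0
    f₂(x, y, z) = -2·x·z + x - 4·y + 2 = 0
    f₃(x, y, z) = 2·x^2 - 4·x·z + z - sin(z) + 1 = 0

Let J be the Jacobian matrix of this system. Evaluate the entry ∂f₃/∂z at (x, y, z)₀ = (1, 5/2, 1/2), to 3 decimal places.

-3.878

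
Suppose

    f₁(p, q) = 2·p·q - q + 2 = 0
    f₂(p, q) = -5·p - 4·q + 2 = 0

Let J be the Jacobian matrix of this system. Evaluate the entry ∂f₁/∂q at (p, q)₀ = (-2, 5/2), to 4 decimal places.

∂f₁/∂q = 2·p - 1.
At (-2, 5/2) this is -5.0000.

-5.0000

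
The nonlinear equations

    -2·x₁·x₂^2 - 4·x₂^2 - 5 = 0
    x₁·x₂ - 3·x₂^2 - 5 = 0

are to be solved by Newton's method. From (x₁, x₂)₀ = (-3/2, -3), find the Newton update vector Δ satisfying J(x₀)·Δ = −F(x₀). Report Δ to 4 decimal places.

(-0.2366, 1.6237)

At (-3/2, -3): F = (-14.0000, -27.5000).
Jacobian J = [[-2·x₂^2, -4·x₁·x₂ - 8·x₂], [x₂, x₁ - 6·x₂]].
At the point, J = [[-18.0000, 6.0000], [-3.0000, 16.5000]] (det J = -279.0000).
Solving J·Δ = −F gives Δ = (-0.2366, 1.6237).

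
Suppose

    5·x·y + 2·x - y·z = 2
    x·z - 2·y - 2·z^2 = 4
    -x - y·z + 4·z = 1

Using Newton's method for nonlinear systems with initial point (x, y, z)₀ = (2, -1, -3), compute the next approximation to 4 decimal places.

(9.1392, 1.2089, 0.7025)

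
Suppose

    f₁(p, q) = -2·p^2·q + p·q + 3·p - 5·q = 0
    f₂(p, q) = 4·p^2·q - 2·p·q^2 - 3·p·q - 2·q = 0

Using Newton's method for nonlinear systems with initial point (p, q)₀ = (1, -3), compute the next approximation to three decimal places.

(3.136, 4.773)

At (1, -3): F = (21.000, -15.000).
Jacobian J = [[-4·p·q + q + 3, -2·p^2 + p - 5], [8·p·q - 2·q^2 - 3·q, 4·p^2 - 4·p·q - 3·p - 2]].
At the point, J = [[12.000, -6.000], [-33.000, 11.000]] (det J = -66.000).
Solving J·Δ = −F gives Δ = (2.136, 7.773).
Then the next iterate is (p, q)₁ = (3.136, 4.773).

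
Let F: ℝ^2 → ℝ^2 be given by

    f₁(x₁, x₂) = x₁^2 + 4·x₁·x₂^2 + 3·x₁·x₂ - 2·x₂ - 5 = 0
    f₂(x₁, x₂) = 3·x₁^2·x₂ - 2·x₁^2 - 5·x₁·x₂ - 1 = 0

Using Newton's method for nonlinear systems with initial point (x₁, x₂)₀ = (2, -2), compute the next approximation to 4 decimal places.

At (2, -2): F = (23.0000, -13.0000).
Jacobian J = [[2·x₁ + 4·x₂^2 + 3·x₂, 8·x₁·x₂ + 3·x₁ - 2], [6·x₁·x₂ - 4·x₁ - 5·x₂, 3·x₁^2 - 5·x₁]].
At the point, J = [[14.0000, -28.0000], [-22.0000, 2.0000]] (det J = -588.0000).
Solving J·Δ = −F gives Δ = (-0.5408, 0.5510).
Then the next iterate is (x₁, x₂)₁ = (1.4592, -1.4490).

(1.4592, -1.4490)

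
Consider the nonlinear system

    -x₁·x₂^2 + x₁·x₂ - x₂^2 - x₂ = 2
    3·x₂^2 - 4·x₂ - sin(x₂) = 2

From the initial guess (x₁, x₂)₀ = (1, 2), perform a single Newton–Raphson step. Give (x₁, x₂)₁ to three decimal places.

(-3.482, 1.870)

At (1, 2): F = (-10.000, 1.09070).
Jacobian J = [[-x₂^2 + x₂, -2·x₁·x₂ + x₁ - 2·x₂ - 1], [0, 6·x₂ - cos(x₂) - 4]].
At the point, J = [[-2.000, -8.000], [0.000, 8.41615]] (det J = -16.83229).
Solving J·Δ = −F gives Δ = (-4.482, -0.130).
Then the next iterate is (x₁, x₂)₁ = (-3.482, 1.870).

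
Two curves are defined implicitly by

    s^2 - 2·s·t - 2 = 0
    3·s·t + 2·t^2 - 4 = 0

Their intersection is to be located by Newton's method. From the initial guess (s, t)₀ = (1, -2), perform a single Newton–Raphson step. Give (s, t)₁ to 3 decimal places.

(0.548, -1.857)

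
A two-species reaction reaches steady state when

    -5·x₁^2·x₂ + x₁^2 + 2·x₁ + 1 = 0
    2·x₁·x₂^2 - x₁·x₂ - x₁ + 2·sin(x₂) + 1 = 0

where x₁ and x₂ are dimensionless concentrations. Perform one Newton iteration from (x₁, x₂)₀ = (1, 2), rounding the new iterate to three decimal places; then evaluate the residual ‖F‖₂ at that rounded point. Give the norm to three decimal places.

At (1, 2): F = (-6.000, 7.81859).
Jacobian J = [[-10·x₁·x₂ + 2·x₁ + 2, -5·x₁^2], [2·x₂^2 - x₂ - 1, 4·x₁·x₂ - x₁ + 2·cos(x₂)]].
At the point, J = [[-16.000, -5.000], [5.000, 6.16771]] (det J = -73.68330).
Solving J·Δ = −F gives Δ = (0.028, -1.291).
Then the next iterate is (x₁, x₂)₁ = (1.028, 0.709).
Re-evaluating at (1.028, 0.709): F = (0.36648, 1.57881), so ‖F‖₂ = 1.621.

1.621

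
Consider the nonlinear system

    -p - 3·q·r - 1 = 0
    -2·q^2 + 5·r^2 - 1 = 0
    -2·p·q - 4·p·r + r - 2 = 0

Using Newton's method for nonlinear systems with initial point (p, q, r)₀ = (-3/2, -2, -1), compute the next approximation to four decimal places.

At (-3/2, -2, -1): F = (-5.5000, -4.0000, -15.0000).
Jacobian J = [[-1, -3·r, -3·q], [0, -4·q, 10·r], [-2·q - 4·r, -2·p, -4·p + 1]].
At the point, J = [[-1.0000, 3.0000, 6.0000], [0.0000, 8.0000, -10.0000], [8.0000, 3.0000, 7.0000]] (det J = -710.0000).
Solving J·Δ = −F gives Δ = (0.9986, 1.1408, 0.5127).
Then the next iterate is (p, q, r)₁ = (-0.5014, -0.8592, -0.4873).

(-0.5014, -0.8592, -0.4873)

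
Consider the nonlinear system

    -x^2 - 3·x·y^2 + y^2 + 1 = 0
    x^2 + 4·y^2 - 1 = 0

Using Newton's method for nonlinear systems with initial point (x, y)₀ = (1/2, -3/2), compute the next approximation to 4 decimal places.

(0.5861, -0.8053)

At (1/2, -3/2): F = (-0.3750, 8.2500).
Jacobian J = [[-2·x - 3·y^2, -6·x·y + 2·y], [2·x, 8·y]].
At the point, J = [[-7.7500, 1.5000], [1.0000, -12.0000]] (det J = 91.5000).
Solving J·Δ = −F gives Δ = (0.0861, 0.6947).
Then the next iterate is (x, y)₁ = (0.5861, -0.8053).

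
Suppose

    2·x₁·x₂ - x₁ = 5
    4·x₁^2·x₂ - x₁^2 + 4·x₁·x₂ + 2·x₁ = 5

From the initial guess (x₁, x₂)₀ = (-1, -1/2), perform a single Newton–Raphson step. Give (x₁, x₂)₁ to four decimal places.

(0.3333, -3.3333)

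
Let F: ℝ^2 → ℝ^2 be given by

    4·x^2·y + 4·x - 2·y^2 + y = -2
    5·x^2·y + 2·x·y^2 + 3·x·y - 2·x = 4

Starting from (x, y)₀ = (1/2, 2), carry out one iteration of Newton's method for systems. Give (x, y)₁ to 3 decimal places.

(0.373, 1.746)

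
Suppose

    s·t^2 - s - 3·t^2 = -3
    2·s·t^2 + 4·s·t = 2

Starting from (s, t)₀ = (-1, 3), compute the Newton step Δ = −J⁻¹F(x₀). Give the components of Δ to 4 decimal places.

At (-1, 3): F = (-32.0000, -32.0000).
Jacobian J = [[t^2 - 1, 2·s·t - 6·t], [2·t^2 + 4·t, 4·s·t + 4·s]].
At the point, J = [[8.0000, -24.0000], [30.0000, -16.0000]] (det J = 592.0000).
Solving J·Δ = −F gives Δ = (0.4324, -1.1892).

(0.4324, -1.1892)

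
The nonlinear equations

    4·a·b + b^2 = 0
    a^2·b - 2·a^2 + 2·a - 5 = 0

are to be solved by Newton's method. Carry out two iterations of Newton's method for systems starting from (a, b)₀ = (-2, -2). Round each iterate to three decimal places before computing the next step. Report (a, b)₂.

At (-2, -2): F = (20.000, -25.000).
Jacobian J = [[4·b, 4·a + 2·b], [2·a·b - 4·a + 2, a^2]].
At the point, J = [[-8.000, -12.000], [18.000, 4.000]] (det J = 184.000).
Solving J·Δ = −F gives Δ = (1.196, 0.870).
Then the next iterate is (a, b)₁ = (-0.804, -1.130).
Round to (-0.804, -1.130) and repeat: F = (4.91098, -8.63128), J = [[-4.520, -5.476], [7.03304, 0.64642]].
Δ = (1.239, -0.126), so (a, b)₂ = (0.435, -1.256).

(0.435, -1.256)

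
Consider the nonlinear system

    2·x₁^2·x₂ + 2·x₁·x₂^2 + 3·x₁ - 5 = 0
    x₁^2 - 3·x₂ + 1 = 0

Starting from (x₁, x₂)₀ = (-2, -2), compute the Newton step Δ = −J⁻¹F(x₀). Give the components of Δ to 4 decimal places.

(9.0000, -8.3333)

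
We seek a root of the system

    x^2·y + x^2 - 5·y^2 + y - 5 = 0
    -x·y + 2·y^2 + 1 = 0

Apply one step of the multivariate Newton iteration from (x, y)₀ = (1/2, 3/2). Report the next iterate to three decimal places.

At (1/2, 3/2): F = (-14.125, 4.750).
Jacobian J = [[2·x·y + 2·x, x^2 - 10·y + 1], [-y, -x + 4·y]].
At the point, J = [[2.500, -13.750], [-1.500, 5.500]] (det J = -6.875).
Solving J·Δ = −F gives Δ = (-1.800, -1.355).
Then the next iterate is (x, y)₁ = (-1.300, 0.145).

(-1.300, 0.145)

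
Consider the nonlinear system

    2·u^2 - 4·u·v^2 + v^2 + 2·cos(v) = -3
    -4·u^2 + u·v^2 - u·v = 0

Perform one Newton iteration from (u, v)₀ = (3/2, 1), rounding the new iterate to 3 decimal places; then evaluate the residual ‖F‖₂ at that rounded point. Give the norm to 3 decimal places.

At (3/2, 1): F = (3.58060, -9.000).
Jacobian J = [[4·u - 4·v^2, -8·u·v + 2·v - 2·sin(v)], [-8·u + v^2 - v, 2·u·v - u]].
At the point, J = [[2.000, -11.68294], [-12.000, 1.500]] (det J = -137.19530).
Solving J·Δ = −F gives Δ = (-0.727, 0.182).
Then the next iterate is (u, v)₁ = (0.773, 1.182).
Re-evaluating at (0.773, 1.182): F = (2.03042, -2.22383), so ‖F‖₂ = 3.011.

3.011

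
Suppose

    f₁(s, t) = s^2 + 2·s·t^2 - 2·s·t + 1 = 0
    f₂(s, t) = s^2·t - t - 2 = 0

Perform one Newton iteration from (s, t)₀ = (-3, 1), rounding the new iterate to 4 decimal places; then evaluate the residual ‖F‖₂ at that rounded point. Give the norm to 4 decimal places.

2.4332

At (-3, 1): F = (10.0000, 6.0000).
Jacobian J = [[2·s + 2·t^2 - 2·t, 4·s·t - 2·s], [2·s·t, s^2 - 1]].
At the point, J = [[-6.0000, -6.0000], [-6.0000, 8.0000]] (det J = -84.0000).
Solving J·Δ = −F gives Δ = (1.3810, 0.2857).
Then the next iterate is (s, t)₁ = (-1.6190, 1.2857).
Re-evaluating at (-1.6190, 1.2857): F = (2.431764, 0.084327), so ‖F‖₂ = 2.4332.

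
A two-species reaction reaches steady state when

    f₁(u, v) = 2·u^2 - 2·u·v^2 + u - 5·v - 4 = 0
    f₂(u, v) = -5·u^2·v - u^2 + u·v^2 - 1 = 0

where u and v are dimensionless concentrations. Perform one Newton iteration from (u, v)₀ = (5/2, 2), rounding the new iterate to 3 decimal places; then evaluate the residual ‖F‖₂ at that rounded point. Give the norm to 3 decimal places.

19.102

At (5/2, 2): F = (-19.000, -59.750).
Jacobian J = [[4·u - 2·v^2 + 1, -4·u·v - 5], [-10·u·v - 2·u + v^2, -5·u^2 + 2·u·v]].
At the point, J = [[3.000, -25.000], [-51.000, -21.250]] (det J = -1338.750).
Solving J·Δ = −F gives Δ = (-0.814, -0.858).
Then the next iterate is (u, v)₁ = (1.686, 1.142).
Re-evaluating at (1.686, 1.142): F = (-6.73645, -17.87500), so ‖F‖₂ = 19.102.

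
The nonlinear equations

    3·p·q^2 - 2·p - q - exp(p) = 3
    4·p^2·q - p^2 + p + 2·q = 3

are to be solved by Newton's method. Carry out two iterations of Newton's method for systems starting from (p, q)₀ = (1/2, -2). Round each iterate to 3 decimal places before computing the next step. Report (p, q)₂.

At (1/2, -2): F = (2.35128, -8.750).
Jacobian J = [[3·q^2 - exp(p) - 2, 6·p·q - 1], [8·p·q - 2·p + 1, 4·p^2 + 2]].
At the point, J = [[8.35128, -7.000], [-8.000, 3.000]] (det J = -30.94616).
Solving J·Δ = −F gives Δ = (-1.751, -1.753).
Then the next iterate is (p, q)₁ = (-1.251, -3.753).
Round to (-1.251, -3.753) and repeat: F = (-49.89226, -36.81580), J = [[39.96881, 27.17002], [41.06202, 8.26000]].
Δ = (0.749, 0.735), so (p, q)₂ = (-0.502, -3.018).

(-0.502, -3.018)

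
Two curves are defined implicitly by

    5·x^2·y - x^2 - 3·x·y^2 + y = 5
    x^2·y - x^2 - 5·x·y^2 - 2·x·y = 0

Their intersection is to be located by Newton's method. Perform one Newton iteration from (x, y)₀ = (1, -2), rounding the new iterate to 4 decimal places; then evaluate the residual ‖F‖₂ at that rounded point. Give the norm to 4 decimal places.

8.3983

At (1, -2): F = (-30.0000, -19.0000).
Jacobian J = [[10·x·y - 2·x - 3·y^2, 5·x^2 - 6·x·y + 1], [2·x·y - 2·x - 5·y^2 - 2·y, x^2 - 10·x·y - 2·x]].
At the point, J = [[-34.0000, 18.0000], [-22.0000, 19.0000]] (det J = -250.0000).
Solving J·Δ = −F gives Δ = (-0.9120, -0.0560).
Then the next iterate is (x, y)₁ = (0.0880, -2.0560).
Re-evaluating at (0.0880, -2.0560): F = (-8.259316, -1.521750), so ‖F‖₂ = 8.3983.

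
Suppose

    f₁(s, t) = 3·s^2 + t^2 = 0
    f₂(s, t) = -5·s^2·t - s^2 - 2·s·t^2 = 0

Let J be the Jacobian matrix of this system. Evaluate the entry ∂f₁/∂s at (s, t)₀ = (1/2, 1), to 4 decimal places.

∂f₁/∂s = 6·s.
At (1/2, 1) this is 3.0000.

3.0000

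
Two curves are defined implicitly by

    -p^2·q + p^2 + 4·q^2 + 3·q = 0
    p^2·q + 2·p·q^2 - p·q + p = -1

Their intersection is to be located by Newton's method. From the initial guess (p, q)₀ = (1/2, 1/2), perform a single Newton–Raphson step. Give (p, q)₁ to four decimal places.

(-0.4231, 0.1795)

At (1/2, 1/2): F = (2.6250, 1.6250).
Jacobian J = [[-2·p·q + 2·p, -p^2 + 8·q + 3], [2·p·q + 2·q^2 - q + 1, p^2 + 4·p·q - p]].
At the point, J = [[0.5000, 6.7500], [1.5000, 0.7500]] (det J = -9.7500).
Solving J·Δ = −F gives Δ = (-0.9231, -0.3205).
Then the next iterate is (p, q)₁ = (-0.4231, 0.1795).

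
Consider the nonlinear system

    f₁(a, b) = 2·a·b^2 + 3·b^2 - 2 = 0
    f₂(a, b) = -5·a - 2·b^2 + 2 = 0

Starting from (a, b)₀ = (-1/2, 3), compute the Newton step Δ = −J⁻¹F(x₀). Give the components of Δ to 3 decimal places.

At (-1/2, 3): F = (16.000, -13.500).
Jacobian J = [[2·b^2, 4·a·b + 6·b], [-5, -4·b]].
At the point, J = [[18.000, 12.000], [-5.000, -12.000]] (det J = -156.000).
Solving J·Δ = −F gives Δ = (-0.192, -1.045).

(-0.192, -1.045)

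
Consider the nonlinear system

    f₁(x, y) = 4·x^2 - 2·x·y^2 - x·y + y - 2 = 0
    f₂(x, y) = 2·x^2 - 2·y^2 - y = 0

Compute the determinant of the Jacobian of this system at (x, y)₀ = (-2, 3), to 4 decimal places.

697.0000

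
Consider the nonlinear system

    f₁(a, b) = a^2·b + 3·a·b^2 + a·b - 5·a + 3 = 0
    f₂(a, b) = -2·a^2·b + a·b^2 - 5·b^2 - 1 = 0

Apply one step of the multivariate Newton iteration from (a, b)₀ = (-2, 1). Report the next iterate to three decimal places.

At (-2, 1): F = (9.000, -16.000).
Jacobian J = [[2·a·b + 3·b^2 + b - 5, a^2 + 6·a·b + a], [-4·a·b + b^2, -2·a^2 + 2·a·b - 10·b]].
At the point, J = [[-5.000, -10.000], [9.000, -22.000]] (det J = 200.000).
Solving J·Δ = −F gives Δ = (1.790, 0.005).
Then the next iterate is (a, b)₁ = (-0.210, 1.005).

(-0.210, 1.005)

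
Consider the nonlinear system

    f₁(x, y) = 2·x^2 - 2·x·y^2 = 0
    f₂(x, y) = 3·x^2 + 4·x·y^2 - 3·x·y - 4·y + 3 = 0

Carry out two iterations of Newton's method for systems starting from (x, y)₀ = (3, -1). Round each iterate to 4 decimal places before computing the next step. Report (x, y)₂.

(0.5026, -0.2336)

At (3, -1): F = (12.0000, 55.0000).
Jacobian J = [[4·x - 2·y^2, -4·x·y], [6·x + 4·y^2 - 3·y, 8·x·y - 3·x - 4]].
At the point, J = [[10.0000, 12.0000], [25.0000, -37.0000]] (det J = -670.0000).
Solving J·Δ = −F gives Δ = (-1.6478, 0.3731).
Then the next iterate is (x, y)₁ = (1.3522, -0.6269).
Round to (1.3522, -0.6269) and repeat: F = (2.594051, 15.661695), J = [[4.622793, 3.390777], [11.565914, -14.838153]].
Δ = (-0.8496, 0.3933), so (x, y)₂ = (0.5026, -0.2336).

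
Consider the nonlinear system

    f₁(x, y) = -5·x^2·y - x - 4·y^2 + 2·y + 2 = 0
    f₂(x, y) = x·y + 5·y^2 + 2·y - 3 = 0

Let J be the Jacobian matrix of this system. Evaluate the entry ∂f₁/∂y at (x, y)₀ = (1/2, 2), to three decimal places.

-15.250

∂f₁/∂y = -5·x^2 - 8·y + 2.
At (1/2, 2) this is -15.250.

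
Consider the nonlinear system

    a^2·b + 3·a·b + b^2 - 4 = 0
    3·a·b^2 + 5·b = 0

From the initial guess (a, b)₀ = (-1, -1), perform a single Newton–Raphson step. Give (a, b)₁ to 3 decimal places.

(42.000, -12.000)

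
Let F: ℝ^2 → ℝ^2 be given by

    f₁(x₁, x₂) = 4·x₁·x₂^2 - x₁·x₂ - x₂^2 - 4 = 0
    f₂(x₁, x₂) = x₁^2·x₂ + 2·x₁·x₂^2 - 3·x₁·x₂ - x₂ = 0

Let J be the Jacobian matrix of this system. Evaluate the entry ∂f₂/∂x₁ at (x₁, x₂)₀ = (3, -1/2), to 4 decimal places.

-1.0000

∂f₂/∂x₁ = 2·x₁·x₂ + 2·x₂^2 - 3·x₂.
At (3, -1/2) this is -1.0000.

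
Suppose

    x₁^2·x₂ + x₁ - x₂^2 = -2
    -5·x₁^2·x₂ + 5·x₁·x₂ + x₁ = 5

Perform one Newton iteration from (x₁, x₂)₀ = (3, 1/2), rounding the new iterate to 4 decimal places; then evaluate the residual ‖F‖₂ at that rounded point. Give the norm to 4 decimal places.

At (3, 1/2): F = (9.2500, -17.0000).
Jacobian J = [[2·x₁·x₂ + 1, x₁^2 - 2·x₂], [-10·x₁·x₂ + 5·x₂ + 1, -5·x₁^2 + 5·x₁]].
At the point, J = [[4.0000, 8.0000], [-11.5000, -30.0000]] (det J = -28.0000).
Solving J·Δ = −F gives Δ = (-5.0536, 1.3705).
Then the next iterate is (x₁, x₂)₁ = (-2.0536, 1.8705).
Re-evaluating at (-2.0536, 1.8705): F = (4.336039, -65.701939), so ‖F‖₂ = 65.8449.

65.8449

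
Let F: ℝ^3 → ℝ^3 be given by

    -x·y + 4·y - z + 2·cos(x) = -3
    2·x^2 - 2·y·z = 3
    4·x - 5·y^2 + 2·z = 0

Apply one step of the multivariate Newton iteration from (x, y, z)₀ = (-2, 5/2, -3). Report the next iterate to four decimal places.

(-9.5849, 0.5833, 10.8358)

At (-2, 5/2, -3): F = (20.167706, 20.0000, -45.2500).
Jacobian J = [[-y - 2·sin(x), -x + 4, -1], [4·x, -2·z, -2·y], [4, -10·y, 2]].
At the point, J = [[-0.681405, 6.0000, -1.0000], [-8.0000, 6.0000, -5.0000], [4.0000, -25.0000, 2.0000]] (det J = -123.001218).
Solving J·Δ = −F gives Δ = (-7.5849, -1.9167, 13.8358).
Then the next iterate is (x, y, z)₁ = (-9.5849, 0.5833, 10.8358).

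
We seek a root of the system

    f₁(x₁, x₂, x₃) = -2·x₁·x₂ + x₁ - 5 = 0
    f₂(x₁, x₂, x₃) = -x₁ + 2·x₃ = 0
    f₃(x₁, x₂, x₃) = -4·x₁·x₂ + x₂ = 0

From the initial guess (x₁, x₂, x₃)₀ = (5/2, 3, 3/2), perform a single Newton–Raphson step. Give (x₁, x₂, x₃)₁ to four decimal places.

At (5/2, 3, 3/2): F = (-17.5000, 0.5000, -27.0000).
Jacobian J = [[-2·x₂ + 1, -2·x₁, 0], [-1, 0, 2], [-4·x₂, -4·x₁ + 1, 0]].
At the point, J = [[-5.0000, -5.0000, 0.0000], [-1.0000, 0.0000, 2.0000], [-12.0000, -9.0000, 0.0000]] (det J = 30.0000).
Solving J·Δ = −F gives Δ = (1.5000, -5.0000, 0.5000).
Then the next iterate is (x₁, x₂, x₃)₁ = (4.0000, -2.0000, 2.0000).

(4.0000, -2.0000, 2.0000)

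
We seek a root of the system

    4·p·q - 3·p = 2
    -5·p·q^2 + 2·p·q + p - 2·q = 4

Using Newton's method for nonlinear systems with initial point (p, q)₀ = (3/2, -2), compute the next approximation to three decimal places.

At (3/2, -2): F = (-18.500, -34.500).
Jacobian J = [[4·q - 3, 4·p], [-5·q^2 + 2·q + 1, -10·p·q + 2·p - 2]].
At the point, J = [[-11.000, 6.000], [-23.000, 31.000]] (det J = -203.000).
Solving J·Δ = −F gives Δ = (-1.805, -0.227).
Then the next iterate is (p, q)₁ = (-0.305, -2.227).

(-0.305, -2.227)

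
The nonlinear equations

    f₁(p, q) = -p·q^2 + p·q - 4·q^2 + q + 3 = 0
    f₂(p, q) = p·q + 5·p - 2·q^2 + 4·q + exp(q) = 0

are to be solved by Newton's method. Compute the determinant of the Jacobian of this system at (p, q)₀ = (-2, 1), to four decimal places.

30.0000

J = [[-q^2 + q, -2·p·q + p - 8·q + 1], [q + 5, p - 4·q + exp(q) + 4]].
At the point, J = [[0.0000, -5.0000], [6.0000, 0.718282]].
det J = 30.0000.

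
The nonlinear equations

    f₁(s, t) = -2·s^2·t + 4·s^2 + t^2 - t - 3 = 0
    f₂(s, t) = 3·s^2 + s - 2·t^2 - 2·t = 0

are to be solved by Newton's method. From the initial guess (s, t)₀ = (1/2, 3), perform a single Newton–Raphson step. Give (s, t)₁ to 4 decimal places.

(-6.2375, -0.5500)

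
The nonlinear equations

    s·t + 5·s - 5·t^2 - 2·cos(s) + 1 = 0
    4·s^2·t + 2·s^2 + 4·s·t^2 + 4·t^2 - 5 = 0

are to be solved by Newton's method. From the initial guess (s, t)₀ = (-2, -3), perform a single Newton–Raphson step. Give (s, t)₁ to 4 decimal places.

(-1.8202, -1.3166)

At (-2, -3): F = (-47.167706, -81.0000).
Jacobian J = [[t + 2·sin(s) + 5, s - 10·t], [8·s·t + 4·s + 4·t^2, 4·s^2 + 8·s·t + 8·t]].
At the point, J = [[0.181405, 28.0000], [76.0000, 40.0000]] (det J = -2120.743794).
Solving J·Δ = −F gives Δ = (0.1798, 1.6834).
Then the next iterate is (s, t)₁ = (-1.8202, -1.3166).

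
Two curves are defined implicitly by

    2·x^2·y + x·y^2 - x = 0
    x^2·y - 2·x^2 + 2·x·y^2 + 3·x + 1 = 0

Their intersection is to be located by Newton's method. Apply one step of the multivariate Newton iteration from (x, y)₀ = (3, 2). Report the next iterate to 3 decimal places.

(2.171, 1.246)

At (3, 2): F = (45.000, 34.000).
Jacobian J = [[4·x·y + y^2 - 1, 2·x^2 + 2·x·y], [2·x·y - 4·x + 2·y^2 + 3, x^2 + 4·x·y]].
At the point, J = [[27.000, 30.000], [11.000, 33.000]] (det J = 561.000).
Solving J·Δ = −F gives Δ = (-0.829, -0.754).
Then the next iterate is (x, y)₁ = (2.171, 1.246).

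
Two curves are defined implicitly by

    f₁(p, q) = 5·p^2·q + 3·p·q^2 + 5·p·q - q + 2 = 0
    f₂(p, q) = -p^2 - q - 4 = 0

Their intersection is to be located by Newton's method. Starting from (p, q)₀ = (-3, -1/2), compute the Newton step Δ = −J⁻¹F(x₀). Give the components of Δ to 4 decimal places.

(2.0301, -0.3197)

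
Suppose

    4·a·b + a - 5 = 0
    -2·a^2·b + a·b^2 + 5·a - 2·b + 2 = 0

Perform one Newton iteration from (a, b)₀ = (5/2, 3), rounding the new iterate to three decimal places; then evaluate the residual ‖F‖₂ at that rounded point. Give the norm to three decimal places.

At (5/2, 3): F = (27.500, -6.500).
Jacobian J = [[4·b + 1, 4·a], [-4·a·b + b^2 + 5, -2·a^2 + 2·a·b - 2]].
At the point, J = [[13.000, 10.000], [-16.000, 0.500]] (det J = 166.500).
Solving J·Δ = −F gives Δ = (-0.473, -2.135).
Then the next iterate is (a, b)₁ = (2.027, 0.865).
Re-evaluating at (2.027, 0.865): F = (4.04042, 4.81355), so ‖F‖₂ = 6.285.

6.285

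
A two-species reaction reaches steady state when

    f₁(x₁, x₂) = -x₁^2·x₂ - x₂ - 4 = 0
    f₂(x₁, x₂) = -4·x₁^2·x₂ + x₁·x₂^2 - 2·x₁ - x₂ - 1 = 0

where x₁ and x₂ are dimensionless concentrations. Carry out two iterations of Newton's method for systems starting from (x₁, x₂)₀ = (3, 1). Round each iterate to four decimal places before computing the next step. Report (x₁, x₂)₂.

At (3, 1): F = (-14.0000, -41.0000).
Jacobian J = [[-2·x₁·x₂, -x₁^2 - 1], [-8·x₁·x₂ + x₂^2 - 2, -4·x₁^2 + 2·x₁·x₂ - 1]].
At the point, J = [[-6.0000, -10.0000], [-25.0000, -31.0000]] (det J = -64.0000).
Solving J·Δ = −F gives Δ = (0.3750, -1.6250).
Then the next iterate is (x₁, x₂)₁ = (3.3750, -0.6250).
Round to (3.3750, -0.6250) and repeat: F = (3.744141, 22.669922), J = [[4.218750, -12.390625], [15.265625, -50.781250]].
Δ = (3.6185, 1.5342), so (x₁, x₂)₂ = (6.9935, 0.9092).

(6.9935, 0.9092)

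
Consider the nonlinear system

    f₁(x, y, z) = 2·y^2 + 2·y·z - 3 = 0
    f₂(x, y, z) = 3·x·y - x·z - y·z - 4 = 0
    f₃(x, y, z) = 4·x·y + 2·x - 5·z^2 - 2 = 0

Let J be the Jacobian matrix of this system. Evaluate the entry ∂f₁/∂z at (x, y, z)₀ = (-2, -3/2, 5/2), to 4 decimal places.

-3.0000

∂f₁/∂z = 2·y.
At (-2, -3/2, 5/2) this is -3.0000.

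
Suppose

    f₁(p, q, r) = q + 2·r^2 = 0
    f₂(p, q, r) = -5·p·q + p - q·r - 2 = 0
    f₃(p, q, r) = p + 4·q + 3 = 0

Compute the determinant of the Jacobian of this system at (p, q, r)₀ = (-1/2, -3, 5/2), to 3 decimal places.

643.000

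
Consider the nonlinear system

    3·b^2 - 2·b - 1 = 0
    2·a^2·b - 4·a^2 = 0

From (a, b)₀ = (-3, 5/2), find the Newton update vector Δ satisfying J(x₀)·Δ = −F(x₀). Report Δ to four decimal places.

(-1.4423, -0.9808)

At (-3, 5/2): F = (12.7500, 9.0000).
Jacobian J = [[0, 6·b - 2], [4·a·b - 8·a, 2·a^2]].
At the point, J = [[0.0000, 13.0000], [-6.0000, 18.0000]] (det J = 78.0000).
Solving J·Δ = −F gives Δ = (-1.4423, -0.9808).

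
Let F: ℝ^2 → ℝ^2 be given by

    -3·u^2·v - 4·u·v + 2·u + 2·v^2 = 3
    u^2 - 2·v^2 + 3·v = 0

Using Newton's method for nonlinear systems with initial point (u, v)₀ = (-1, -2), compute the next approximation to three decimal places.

At (-1, -2): F = (1.000, -13.000).
Jacobian J = [[-6·u·v - 4·v + 2, -3·u^2 - 4·u + 4·v], [2·u, -4·v + 3]].
At the point, J = [[-2.000, -7.000], [-2.000, 11.000]] (det J = -36.000).
Solving J·Δ = −F gives Δ = (-2.222, 0.778).
Then the next iterate is (u, v)₁ = (-3.222, -1.222).

(-3.222, -1.222)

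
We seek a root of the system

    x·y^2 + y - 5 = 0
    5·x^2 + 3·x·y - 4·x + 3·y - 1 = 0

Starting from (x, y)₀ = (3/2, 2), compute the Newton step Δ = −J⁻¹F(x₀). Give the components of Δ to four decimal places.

At (3/2, 2): F = (3.0000, 19.2500).
Jacobian J = [[y^2, 2·x·y + 1], [10·x + 3·y - 4, 3·x + 3]].
At the point, J = [[4.0000, 7.0000], [17.0000, 7.5000]] (det J = -89.0000).
Solving J·Δ = −F gives Δ = (-1.2612, 0.2921).

(-1.2612, 0.2921)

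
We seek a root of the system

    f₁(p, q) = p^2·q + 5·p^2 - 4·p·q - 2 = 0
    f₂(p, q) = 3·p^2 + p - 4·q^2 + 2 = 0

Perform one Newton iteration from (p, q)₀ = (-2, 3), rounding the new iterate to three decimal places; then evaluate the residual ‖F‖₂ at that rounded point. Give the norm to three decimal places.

At (-2, 3): F = (54.000, -24.000).
Jacobian J = [[2·p·q + 10·p - 4·q, p^2 - 4·p], [6·p + 1, -8·q]].
At the point, J = [[-44.000, 12.000], [-11.000, -24.000]] (det J = 1188.000).
Solving J·Δ = −F gives Δ = (0.848, -1.389).
Then the next iterate is (p, q)₁ = (-1.152, 1.611).
Re-evaluating at (-1.152, 1.611): F = (14.19697, -5.55197), so ‖F‖₂ = 15.244.

15.244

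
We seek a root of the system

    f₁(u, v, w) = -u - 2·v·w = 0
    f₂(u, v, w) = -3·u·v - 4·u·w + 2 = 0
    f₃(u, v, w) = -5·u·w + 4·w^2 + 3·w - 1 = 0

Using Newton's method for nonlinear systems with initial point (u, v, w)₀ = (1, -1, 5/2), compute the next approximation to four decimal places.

At (1, -1, 5/2): F = (4.0000, -5.0000, 19.0000).
Jacobian J = [[-1, -2·w, -2·v], [-3·v - 4·w, -3·u, -4·u], [-5·w, 0, -5·u + 8·w + 3]].
At the point, J = [[-1.0000, -5.0000, 2.0000], [-7.0000, -3.0000, -4.0000], [-12.5000, 0.0000, 18.0000]] (det J = -901.0000).
Solving J·Δ = −F gives Δ = (-0.1909, 0.3629, -1.1881).
Then the next iterate is (u, v, w)₁ = (0.8091, -0.6371, 1.3119).

(0.8091, -0.6371, 1.3119)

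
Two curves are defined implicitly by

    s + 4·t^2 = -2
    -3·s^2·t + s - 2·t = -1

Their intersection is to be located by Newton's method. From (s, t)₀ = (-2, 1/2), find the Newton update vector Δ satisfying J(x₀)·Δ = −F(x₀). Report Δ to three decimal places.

At (-2, 1/2): F = (1.000, -8.000).
Jacobian J = [[1, 8·t], [-6·s·t + 1, -3·s^2 - 2]].
At the point, J = [[1.000, 4.000], [7.000, -14.000]] (det J = -42.000).
Solving J·Δ = −F gives Δ = (0.429, -0.357).

(0.429, -0.357)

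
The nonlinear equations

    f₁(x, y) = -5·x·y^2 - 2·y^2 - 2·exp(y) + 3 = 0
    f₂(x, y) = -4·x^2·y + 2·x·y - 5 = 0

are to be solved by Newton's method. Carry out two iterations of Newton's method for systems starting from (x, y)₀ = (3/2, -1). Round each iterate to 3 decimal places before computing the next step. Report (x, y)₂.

(1.991, -0.378)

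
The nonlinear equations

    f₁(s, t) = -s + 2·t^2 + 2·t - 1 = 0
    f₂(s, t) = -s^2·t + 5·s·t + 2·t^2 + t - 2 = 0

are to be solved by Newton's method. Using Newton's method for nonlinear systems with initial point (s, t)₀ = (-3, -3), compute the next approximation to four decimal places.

At (-3, -3): F = (14.0000, 85.0000).
Jacobian J = [[-1, 4·t + 2], [-2·s·t + 5·t, -s^2 + 5·s + 4·t + 1]].
At the point, J = [[-1.0000, -10.0000], [-33.0000, -35.0000]] (det J = -295.0000).
Solving J·Δ = −F gives Δ = (1.2203, 1.2780).
Then the next iterate is (s, t)₁ = (-1.7797, -1.7220).

(-1.7797, -1.7220)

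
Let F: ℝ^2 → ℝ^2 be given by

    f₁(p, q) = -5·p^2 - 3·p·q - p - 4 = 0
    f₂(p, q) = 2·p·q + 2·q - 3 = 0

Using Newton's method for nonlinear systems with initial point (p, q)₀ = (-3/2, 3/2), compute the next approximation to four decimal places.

At (-3/2, 3/2): F = (-7.0000, -4.5000).
Jacobian J = [[-10·p - 3·q - 1, -3·p], [2·q, 2·p + 2]].
At the point, J = [[9.5000, 4.5000], [3.0000, -1.0000]] (det J = -23.0000).
Solving J·Δ = −F gives Δ = (1.1848, -0.9457).
Then the next iterate is (p, q)₁ = (-0.3152, 0.5543).

(-0.3152, 0.5543)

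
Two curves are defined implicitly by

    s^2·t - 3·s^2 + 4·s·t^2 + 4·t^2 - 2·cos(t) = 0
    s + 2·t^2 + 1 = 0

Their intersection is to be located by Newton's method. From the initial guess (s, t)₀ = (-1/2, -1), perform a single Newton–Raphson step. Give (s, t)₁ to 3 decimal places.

(0.023, -0.244)

At (-1/2, -1): F = (-0.08060, 2.500).
Jacobian J = [[2·s·t - 6·s + 4·t^2, s^2 + 8·s·t + 8·t + 2·sin(t)], [1, 4·t]].
At the point, J = [[8.000, -5.43294], [1.000, -4.000]] (det J = -26.56706).
Solving J·Δ = −F gives Δ = (0.523, 0.756).
Then the next iterate is (s, t)₁ = (0.023, -0.244).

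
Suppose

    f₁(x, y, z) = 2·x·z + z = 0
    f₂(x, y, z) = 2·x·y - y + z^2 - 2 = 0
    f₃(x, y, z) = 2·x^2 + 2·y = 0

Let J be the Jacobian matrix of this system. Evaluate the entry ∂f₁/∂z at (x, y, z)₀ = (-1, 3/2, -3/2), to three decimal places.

-1.000

∂f₁/∂z = 2·x + 1.
At (-1, 3/2, -3/2) this is -1.000.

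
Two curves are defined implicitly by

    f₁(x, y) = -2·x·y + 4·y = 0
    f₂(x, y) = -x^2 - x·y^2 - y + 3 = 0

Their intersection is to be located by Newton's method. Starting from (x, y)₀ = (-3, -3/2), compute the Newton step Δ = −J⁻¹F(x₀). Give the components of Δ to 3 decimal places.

(1.889, 0.933)

At (-3, -3/2): F = (-15.000, 2.250).
Jacobian J = [[-2·y, -2·x + 4], [-2·x - y^2, -2·x·y - 1]].
At the point, J = [[3.000, 10.000], [3.750, -10.000]] (det J = -67.500).
Solving J·Δ = −F gives Δ = (1.889, 0.933).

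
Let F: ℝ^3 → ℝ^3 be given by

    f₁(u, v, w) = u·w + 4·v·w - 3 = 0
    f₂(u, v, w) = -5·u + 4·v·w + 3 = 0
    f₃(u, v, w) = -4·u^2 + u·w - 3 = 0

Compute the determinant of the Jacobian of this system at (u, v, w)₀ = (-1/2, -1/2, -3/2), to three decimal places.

J = [[w, 4·w, u + 4·v], [-5, 4·w, 4·v], [-8·u + w, 0, u]].
At the point, J = [[-1.500, -6.000, -2.500], [-5.000, -6.000, -2.000], [2.500, 0.000, -0.500]].
det J = 3.000.

3.000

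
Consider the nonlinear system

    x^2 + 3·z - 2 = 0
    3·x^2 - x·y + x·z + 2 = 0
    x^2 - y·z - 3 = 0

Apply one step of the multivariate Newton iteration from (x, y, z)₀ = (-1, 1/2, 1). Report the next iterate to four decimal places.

(-0.6471, -2.4902, 0.5686)

At (-1, 1/2, 1): F = (2.0000, 4.5000, -2.5000).
Jacobian J = [[2·x, 0, 3], [6·x - y + z, -x, x], [2·x, -z, -y]].
At the point, J = [[-2.0000, 0.0000, 3.0000], [-5.5000, 1.0000, -1.0000], [-2.0000, -1.0000, -0.5000]] (det J = 25.5000).
Solving J·Δ = −F gives Δ = (0.3529, -2.9902, -0.4314).
Then the next iterate is (x, y, z)₁ = (-0.6471, -2.4902, 0.5686).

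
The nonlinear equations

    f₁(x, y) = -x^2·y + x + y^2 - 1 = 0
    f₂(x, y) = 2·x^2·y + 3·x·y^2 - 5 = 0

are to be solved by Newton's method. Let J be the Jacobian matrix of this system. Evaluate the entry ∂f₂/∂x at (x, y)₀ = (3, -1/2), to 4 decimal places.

-5.2500

∂f₂/∂x = 4·x·y + 3·y^2.
At (3, -1/2) this is -5.2500.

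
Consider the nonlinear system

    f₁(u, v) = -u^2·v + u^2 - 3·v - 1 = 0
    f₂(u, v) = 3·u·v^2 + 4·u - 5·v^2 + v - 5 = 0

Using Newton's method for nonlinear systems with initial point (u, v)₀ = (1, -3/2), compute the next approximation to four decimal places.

(0.8205, -0.2244)

At (1, -3/2): F = (6.0000, -7.0000).
Jacobian J = [[-2·u·v + 2·u, -u^2 - 3], [3·v^2 + 4, 6·u·v - 10·v + 1]].
At the point, J = [[5.0000, -4.0000], [10.7500, 7.0000]] (det J = 78.0000).
Solving J·Δ = −F gives Δ = (-0.1795, 1.2756).
Then the next iterate is (u, v)₁ = (0.8205, -0.2244).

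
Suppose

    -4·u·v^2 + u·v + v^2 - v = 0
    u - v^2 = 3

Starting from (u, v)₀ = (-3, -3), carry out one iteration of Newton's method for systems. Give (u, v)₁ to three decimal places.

(-6.000, 0.000)

At (-3, -3): F = (129.000, -15.000).
Jacobian J = [[-4·v^2 + v, -8·u·v + u + 2·v - 1], [1, -2·v]].
At the point, J = [[-39.000, -82.000], [1.000, 6.000]] (det J = -152.000).
Solving J·Δ = −F gives Δ = (-3.000, 3.000).
Then the next iterate is (u, v)₁ = (-6.000, 0.000).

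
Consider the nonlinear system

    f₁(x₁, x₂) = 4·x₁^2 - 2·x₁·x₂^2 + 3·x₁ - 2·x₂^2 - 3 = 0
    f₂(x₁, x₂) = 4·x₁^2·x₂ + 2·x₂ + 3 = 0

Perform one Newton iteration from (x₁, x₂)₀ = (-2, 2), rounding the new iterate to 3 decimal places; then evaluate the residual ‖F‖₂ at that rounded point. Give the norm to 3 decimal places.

20.740

At (-2, 2): F = (15.000, 39.000).
Jacobian J = [[8·x₁ - 2·x₂^2 + 3, -4·x₁·x₂ - 4·x₂], [8·x₁·x₂, 4·x₁^2 + 2]].
At the point, J = [[-21.000, 8.000], [-32.000, 18.000]] (det J = -122.000).
Solving J·Δ = −F gives Δ = (-0.344, -2.779).
Then the next iterate is (x₁, x₂)₁ = (-2.344, -0.779).
Re-evaluating at (-2.344, -0.779): F = (13.57653, -15.67835), so ‖F‖₂ = 20.740.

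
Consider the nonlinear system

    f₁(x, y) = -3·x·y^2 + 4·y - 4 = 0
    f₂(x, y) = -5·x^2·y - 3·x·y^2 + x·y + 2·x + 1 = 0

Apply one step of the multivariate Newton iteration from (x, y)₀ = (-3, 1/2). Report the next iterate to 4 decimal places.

At (-3, 1/2): F = (0.2500, -26.7500).
Jacobian J = [[-3·y^2, -6·x·y + 4], [-10·x·y - 3·y^2 + y + 2, -5·x^2 - 6·x·y + x]].
At the point, J = [[-0.7500, 13.0000], [16.7500, -39.0000]] (det J = -188.5000).
Solving J·Δ = −F gives Δ = (1.7931, 0.0842).
Then the next iterate is (x, y)₁ = (-1.2069, 0.5842).

(-1.2069, 0.5842)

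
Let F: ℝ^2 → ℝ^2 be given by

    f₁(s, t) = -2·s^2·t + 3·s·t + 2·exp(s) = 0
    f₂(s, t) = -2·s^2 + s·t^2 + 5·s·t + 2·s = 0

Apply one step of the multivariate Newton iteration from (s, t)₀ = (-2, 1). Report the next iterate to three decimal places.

At (-2, 1): F = (-13.72933, -24.000).
Jacobian J = [[-4·s·t + 3·t + 2·exp(s), -2·s^2 + 3·s], [-4·s + t^2 + 5·t + 2, 2·s·t + 5·s]].
At the point, J = [[11.27067, -14.000], [16.000, -14.000]] (det J = 66.21061).
Solving J·Δ = −F gives Δ = (2.172, 0.768).
Then the next iterate is (s, t)₁ = (0.172, 1.768).

(0.172, 1.768)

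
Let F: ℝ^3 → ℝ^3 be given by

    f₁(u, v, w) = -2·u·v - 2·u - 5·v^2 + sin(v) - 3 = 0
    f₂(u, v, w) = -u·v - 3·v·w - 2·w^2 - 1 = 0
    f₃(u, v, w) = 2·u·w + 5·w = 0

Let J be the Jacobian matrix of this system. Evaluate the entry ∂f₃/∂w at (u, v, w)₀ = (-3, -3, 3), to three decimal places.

∂f₃/∂w = 2·u + 5.
At (-3, -3, 3) this is -1.000.

-1.000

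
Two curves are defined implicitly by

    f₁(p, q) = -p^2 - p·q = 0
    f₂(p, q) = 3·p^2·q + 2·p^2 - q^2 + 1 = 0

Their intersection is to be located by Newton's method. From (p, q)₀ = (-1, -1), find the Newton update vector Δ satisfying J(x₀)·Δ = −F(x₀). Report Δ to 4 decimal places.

At (-1, -1): F = (-2.0000, -1.0000).
Jacobian J = [[-2·p - q, -p], [6·p·q + 4·p, 3·p^2 - 2·q]].
At the point, J = [[3.0000, 1.0000], [2.0000, 5.0000]] (det J = 13.0000).
Solving J·Δ = −F gives Δ = (0.6923, -0.0769).

(0.6923, -0.0769)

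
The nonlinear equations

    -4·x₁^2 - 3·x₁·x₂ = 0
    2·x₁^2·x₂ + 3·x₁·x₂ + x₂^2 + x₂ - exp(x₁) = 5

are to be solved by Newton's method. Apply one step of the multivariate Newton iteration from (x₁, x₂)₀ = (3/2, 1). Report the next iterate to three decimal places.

(0.528, 1.239)

At (3/2, 1): F = (-13.500, 1.51831).
Jacobian J = [[-8·x₁ - 3·x₂, -3·x₁], [4·x₁·x₂ + 3·x₂ - exp(x₁), 2·x₁^2 + 3·x₁ + 2·x₂ + 1]].
At the point, J = [[-15.000, -4.500], [4.51831, 12.000]] (det J = -159.66760).
Solving J·Δ = −F gives Δ = (-0.972, 0.239).
Then the next iterate is (x₁, x₂)₁ = (0.528, 1.239).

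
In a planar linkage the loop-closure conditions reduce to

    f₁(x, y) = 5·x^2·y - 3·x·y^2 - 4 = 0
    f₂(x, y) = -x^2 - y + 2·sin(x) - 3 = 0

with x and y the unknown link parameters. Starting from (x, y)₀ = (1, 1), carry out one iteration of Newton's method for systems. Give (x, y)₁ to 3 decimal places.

(0.834, -2.164)

At (1, 1): F = (-2.000, -3.31706).
Jacobian J = [[10·x·y - 3·y^2, 5·x^2 - 6·x·y], [-2·x + 2·cos(x), -1]].
At the point, J = [[7.000, -1.000], [-0.91940, -1.000]] (det J = -7.91940).
Solving J·Δ = −F gives Δ = (-0.166, -3.164).
Then the next iterate is (x, y)₁ = (0.834, -2.164).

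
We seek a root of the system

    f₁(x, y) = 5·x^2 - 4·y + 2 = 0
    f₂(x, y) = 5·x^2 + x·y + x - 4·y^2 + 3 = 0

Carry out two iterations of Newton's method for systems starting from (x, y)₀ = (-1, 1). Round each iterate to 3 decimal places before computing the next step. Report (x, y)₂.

(-0.605, 0.952)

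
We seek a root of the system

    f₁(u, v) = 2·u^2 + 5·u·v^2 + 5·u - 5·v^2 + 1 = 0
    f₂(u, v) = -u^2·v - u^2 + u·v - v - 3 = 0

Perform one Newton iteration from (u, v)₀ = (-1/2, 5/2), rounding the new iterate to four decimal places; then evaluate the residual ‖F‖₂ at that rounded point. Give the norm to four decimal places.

At (-1/2, 5/2): F = (-47.8750, -7.6250).
Jacobian J = [[4·u + 5·v^2 + 5, 10·u·v - 10·v], [-2·u·v - 2·u + v, -u^2 + u - 1]].
At the point, J = [[34.2500, -37.5000], [6.0000, -1.7500]] (det J = 165.0625).
Solving J·Δ = −F gives Δ = (1.2247, -0.1581).
Then the next iterate is (u, v)₁ = (0.7247, 2.3419).
Re-evaluating at (0.7247, 2.3419): F = (-1.875528, -5.399858), so ‖F‖₂ = 5.7163.

5.7163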